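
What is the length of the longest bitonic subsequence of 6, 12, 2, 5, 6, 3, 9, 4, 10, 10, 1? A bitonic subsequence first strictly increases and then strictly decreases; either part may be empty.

One longest bitonic subsequence is 2, 5, 6, 9, 4, 1 (positions 3,4,5,7,8,11): it rises to 9 then falls. Length 6 is optimal.

6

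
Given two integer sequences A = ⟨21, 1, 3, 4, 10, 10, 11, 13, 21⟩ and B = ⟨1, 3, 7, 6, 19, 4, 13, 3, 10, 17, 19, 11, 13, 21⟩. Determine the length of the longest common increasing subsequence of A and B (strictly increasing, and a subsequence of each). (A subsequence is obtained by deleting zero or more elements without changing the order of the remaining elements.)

A longest common strictly increasing subsequence is 1, 3, 4, 10, 11, 13, 21 (length 7); it appears in order in both A and B, and no longer such subsequence exists.

7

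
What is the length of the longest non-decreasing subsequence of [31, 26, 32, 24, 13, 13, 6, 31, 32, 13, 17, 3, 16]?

One longest non-decreasing subsequence is 13, 13, 31, 32 (positions 5,6,8,9), of length 4; no longer one exists.

4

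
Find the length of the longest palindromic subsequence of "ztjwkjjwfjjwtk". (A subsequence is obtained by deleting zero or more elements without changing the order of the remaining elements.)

Using dp[i][j] = 2 + dp[i+1][j−1] if the ends match, else max(dp[i+1][j], dp[i][j−1]):
dp[1][14] = 9. A witness is twjjfjjwt at positions 2,4,6,7,9,10,11,12,13.

9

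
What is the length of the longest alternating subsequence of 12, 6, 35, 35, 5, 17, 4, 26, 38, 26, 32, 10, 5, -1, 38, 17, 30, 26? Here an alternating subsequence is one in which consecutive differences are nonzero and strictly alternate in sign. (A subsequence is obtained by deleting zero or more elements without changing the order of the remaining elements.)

Track the best alternating length ending on an up-step vs a down-step at each position: up/down = 1/1, 1/2, 3/1, 3/1, 1/4, 5/4, 1/6, 7/4, 7/1, 7/8, 9/8, 7/10, 7/10, 1/10, 11/1, 11/12, 13/12, 13/14.
The maximum over both is 14; one such subsequence is 12, 6, 35, 5, 17, 4, 38, 26, 32, 10, 38, 17, 30, 26.

14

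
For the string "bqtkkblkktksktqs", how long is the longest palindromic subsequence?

10

One longest palindromic subsequence is qtkkkkkktq (positions 2,3,4,5,8,9,11,13,14,15); it reads the same forward and backward, and the interval DP gives dp[1][16] = 10.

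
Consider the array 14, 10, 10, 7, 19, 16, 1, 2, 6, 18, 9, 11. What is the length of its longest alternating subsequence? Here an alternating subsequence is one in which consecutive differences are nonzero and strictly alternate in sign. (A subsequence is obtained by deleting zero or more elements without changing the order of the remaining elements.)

7

Track the best alternating length ending on an up-step vs a down-step at each position: up/down = 1/1, 1/2, 1/2, 1/2, 3/1, 3/4, 1/4, 5/4, 5/4, 5/4, 5/6, 7/6.
The maximum over both is 7; one such subsequence is 14, 10, 19, 16, 18, 9, 11.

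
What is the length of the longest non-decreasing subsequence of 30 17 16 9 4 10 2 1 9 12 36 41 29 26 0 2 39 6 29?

One longest non-decreasing subsequence is 9, 10, 12, 36, 41 (positions 4,6,10,11,12), of length 5; no longer one exists.

5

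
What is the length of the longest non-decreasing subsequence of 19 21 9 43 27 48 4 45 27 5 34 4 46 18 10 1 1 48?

Let dp[i] be the longest non-decreasing subsequence ending at position i. Then dp = [1, 2, 1, 3, 3, 4, 1, 4, 4, 2, 5, 2, 6, 3, 3, 1, 2, 7].
The maximum is 7; one witness is 19, 21, 27, 27, 34, 46, 48 at positions 1,2,5,9,11,13,18.

7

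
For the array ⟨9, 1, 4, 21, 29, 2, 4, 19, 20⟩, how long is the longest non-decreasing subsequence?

5

Let dp[i] be the longest non-decreasing subsequence ending at position i. Then dp = [1, 1, 2, 3, 4, 2, 3, 4, 5].
The maximum is 5; one witness is 1, 4, 4, 19, 20 at positions 2,3,7,8,9.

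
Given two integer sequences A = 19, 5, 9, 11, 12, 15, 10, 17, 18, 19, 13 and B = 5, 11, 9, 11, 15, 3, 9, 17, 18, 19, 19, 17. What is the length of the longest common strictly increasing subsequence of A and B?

7

For each value that appears in both, track the longest common increasing run ending there.
The best achievable length is 7; one witness is 5, 9, 11, 15, 17, 18, 19 (A-positions 2,3,4,6,8,9,10, B-positions 1,3,4,5,8,9,10).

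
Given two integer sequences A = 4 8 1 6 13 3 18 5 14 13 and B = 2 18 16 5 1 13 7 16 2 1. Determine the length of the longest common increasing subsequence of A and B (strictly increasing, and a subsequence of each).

2

A longest common strictly increasing subsequence is 1, 13 (length 2); it appears in order in both A and B, and no longer such subsequence exists.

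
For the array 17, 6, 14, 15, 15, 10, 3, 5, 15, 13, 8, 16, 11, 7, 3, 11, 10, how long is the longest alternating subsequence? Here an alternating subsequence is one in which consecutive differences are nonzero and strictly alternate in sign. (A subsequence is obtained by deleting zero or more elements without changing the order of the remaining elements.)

10

A longest alternating subsequence is 17, 6, 14, 10, 15, 13, 16, 7, 11, 10 (positions 1,2,3,6,9,10,12,14,16,17); its 9 consecutive differences strictly alternate in sign, and length 10 is optimal.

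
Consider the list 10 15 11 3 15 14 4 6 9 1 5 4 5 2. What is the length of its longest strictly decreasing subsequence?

Scanning left to right, the best length ending at each element is: 10→1, 15→1, 11→2, 3→3, 15→1, 14→2, 4→3, 6→3, 9→3, 1→4, 5→4, 4→5, 5→4, 2→6.
So the longest decreasing subsequence has length 6, e.g. 15, 11, 6, 5, 4, 2.

6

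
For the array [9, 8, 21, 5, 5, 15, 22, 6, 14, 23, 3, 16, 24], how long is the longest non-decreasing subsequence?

6

Scanning left to right, the best length ending at each element is: 9→1, 8→1, 21→2, 5→1, 5→2, 15→3, 22→4, 6→3, 14→4, 23→5, 3→1, 16→5, 24→6.
So the longest non-decreasing subsequence has length 6, e.g. 5, 5, 15, 22, 23, 24.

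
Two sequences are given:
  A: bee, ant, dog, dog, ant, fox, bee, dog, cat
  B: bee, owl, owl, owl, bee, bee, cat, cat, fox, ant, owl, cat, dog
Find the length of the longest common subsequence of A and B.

Backtracking the LCS table gives one alignment: bee (A1,B6) → ant (A2,B10) → dog (A8,B13).
So the longest common subsequence has length 3.

3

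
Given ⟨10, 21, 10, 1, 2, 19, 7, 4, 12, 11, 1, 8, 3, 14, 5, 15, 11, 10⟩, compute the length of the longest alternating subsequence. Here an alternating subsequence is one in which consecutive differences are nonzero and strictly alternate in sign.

Track the best alternating length ending on an up-step vs a down-step at each position: up/down = 1/1, 2/1, 1/3, 1/3, 4/3, 4/3, 4/5, 4/5, 6/5, 6/7, 1/7, 8/7, 8/9, 10/5, 10/11, 12/5, 12/13, 12/13.
The maximum over both is 13; one such subsequence is 10, 21, 10, 19, 7, 12, 1, 8, 3, 14, 5, 15, 11.

13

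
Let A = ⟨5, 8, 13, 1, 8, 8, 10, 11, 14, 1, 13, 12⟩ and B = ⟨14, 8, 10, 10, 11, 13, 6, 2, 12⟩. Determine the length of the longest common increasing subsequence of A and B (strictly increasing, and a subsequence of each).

4

For each value that appears in both, track the longest common increasing run ending there.
The best achievable length is 4; one witness is 8, 10, 11, 13 (A-positions 2,7,8,11, B-positions 2,3,5,6).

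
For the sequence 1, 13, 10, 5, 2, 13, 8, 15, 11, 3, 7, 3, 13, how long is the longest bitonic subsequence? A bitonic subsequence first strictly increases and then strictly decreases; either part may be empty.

Let inc[i] be the LIS ending at i and dec[i] the longest strictly decreasing subsequence starting at i. inc = [1, 2, 2, 2, 2, 3, 3, 4, 4, 3, 4, 3, 5], dec = [1, 5, 4, 2, 1, 4, 3, 4, 3, 1, 2, 1, 1].
max_i inc[i]+dec[i]−1 = 7, with one witness 1, 10, 13, 15, 11, 7, 3.

7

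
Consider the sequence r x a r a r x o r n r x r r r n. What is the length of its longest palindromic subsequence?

One longest palindromic subsequence is rrrxrnrxrrr (positions 1,4,6,7,9,10,11,12,13,14,15); it reads the same forward and backward, and the interval DP gives dp[1][16] = 11.

11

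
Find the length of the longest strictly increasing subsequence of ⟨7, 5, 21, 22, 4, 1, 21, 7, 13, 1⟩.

One longest increasing subsequence is 7, 21, 22 (positions 1,3,4), of length 3; no longer one exists.

3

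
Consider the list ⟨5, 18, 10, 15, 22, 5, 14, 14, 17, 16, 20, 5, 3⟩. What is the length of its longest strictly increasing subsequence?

5

One longest increasing subsequence is 5, 10, 15, 17, 20 (positions 1,3,4,9,11), of length 5; no longer one exists.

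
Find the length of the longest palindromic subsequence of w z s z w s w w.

5

One longest palindromic subsequence is wwsww (positions 1,5,6,7,8); it reads the same forward and backward, and the interval DP gives dp[1][8] = 5.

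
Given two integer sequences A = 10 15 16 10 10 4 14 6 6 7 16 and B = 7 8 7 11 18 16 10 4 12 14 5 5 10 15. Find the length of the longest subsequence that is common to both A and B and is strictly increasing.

For each value that appears in both, track the longest common increasing run ending there.
The best achievable length is 2; one witness is 7, 16 (A-positions 10,11, B-positions 1,6).

2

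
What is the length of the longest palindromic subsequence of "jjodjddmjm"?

Using dp[i][j] = 2 + dp[i+1][j−1] if the ends match, else max(dp[i+1][j], dp[i][j−1]):
dp[1][10] = 5. A witness is jdddj at positions 2,4,6,7,9.

5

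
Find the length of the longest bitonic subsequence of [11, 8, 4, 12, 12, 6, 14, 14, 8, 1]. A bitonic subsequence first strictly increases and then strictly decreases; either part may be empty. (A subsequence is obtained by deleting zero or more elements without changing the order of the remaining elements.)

One longest bitonic subsequence is 11, 12, 14, 8, 1 (positions 1,4,7,9,10): it rises to 14 then falls. Length 5 is optimal.

5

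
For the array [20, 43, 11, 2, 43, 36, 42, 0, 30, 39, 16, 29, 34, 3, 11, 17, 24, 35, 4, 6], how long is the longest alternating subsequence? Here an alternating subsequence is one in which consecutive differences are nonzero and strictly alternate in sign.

14

A longest alternating subsequence is 20, 43, 11, 43, 36, 42, 0, 30, 16, 29, 3, 11, 4, 6 (positions 1,2,3,5,6,7,8,9,11,12,14,15,19,20); its 13 consecutive differences strictly alternate in sign, and length 14 is optimal.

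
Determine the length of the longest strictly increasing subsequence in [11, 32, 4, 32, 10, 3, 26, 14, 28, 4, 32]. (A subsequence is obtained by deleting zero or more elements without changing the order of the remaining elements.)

Let dp[i] be the longest increasing subsequence ending at position i. Then dp = [1, 2, 1, 2, 2, 1, 3, 3, 4, 2, 5].
The maximum is 5; one witness is 4, 10, 26, 28, 32 at positions 3,5,7,9,11.

5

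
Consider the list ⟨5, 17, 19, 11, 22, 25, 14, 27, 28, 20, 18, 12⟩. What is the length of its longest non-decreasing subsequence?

7

Let dp[i] be the longest non-decreasing subsequence ending at position i. Then dp = [1, 2, 3, 2, 4, 5, 3, 6, 7, 4, 4, 3].
The maximum is 7; one witness is 5, 17, 19, 22, 25, 27, 28 at positions 1,2,3,5,6,8,9.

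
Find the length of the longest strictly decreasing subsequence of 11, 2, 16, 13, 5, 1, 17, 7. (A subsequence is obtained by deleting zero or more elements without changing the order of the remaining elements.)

Scanning left to right, the best length ending at each element is: 11→1, 2→2, 16→1, 13→2, 5→3, 1→4, 17→1, 7→3.
So the longest decreasing subsequence has length 4, e.g. 16, 13, 5, 1.

4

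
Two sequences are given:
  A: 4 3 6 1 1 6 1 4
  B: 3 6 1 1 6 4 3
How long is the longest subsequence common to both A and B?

6

Backtracking the LCS table gives one alignment: 3 (A2,B1) → 6 (A3,B2) → 1 (A4,B3) → 1 (A5,B4) → 6 (A6,B5) → 4 (A8,B6).
So the longest common subsequence has length 6.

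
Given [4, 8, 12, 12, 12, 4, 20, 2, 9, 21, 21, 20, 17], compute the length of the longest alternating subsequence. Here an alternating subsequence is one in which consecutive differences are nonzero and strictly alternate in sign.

Track the best alternating length ending on an up-step vs a down-step at each position: up/down = 1/1, 2/1, 2/1, 2/1, 2/1, 1/3, 4/1, 1/5, 6/5, 6/1, 6/1, 6/7, 6/7.
The maximum over both is 7; one such subsequence is 4, 8, 4, 20, 2, 21, 20.

7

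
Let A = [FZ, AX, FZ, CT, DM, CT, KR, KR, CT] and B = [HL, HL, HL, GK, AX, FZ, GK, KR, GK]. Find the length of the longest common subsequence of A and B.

3

Backtracking the LCS table gives one alignment: AX (A2,B5) → FZ (A3,B6) → KR (A7,B8).
So the longest common subsequence has length 3.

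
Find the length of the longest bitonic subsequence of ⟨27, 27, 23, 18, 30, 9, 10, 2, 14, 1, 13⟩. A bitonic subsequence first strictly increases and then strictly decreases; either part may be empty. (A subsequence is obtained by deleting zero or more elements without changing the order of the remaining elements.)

6

Let inc[i] be the LIS ending at i and dec[i] the longest strictly decreasing subsequence starting at i. inc = [1, 1, 1, 1, 2, 1, 2, 1, 3, 1, 3], dec = [6, 6, 5, 4, 4, 3, 3, 2, 2, 1, 1].
max_i inc[i]+dec[i]−1 = 6, with one witness 27, 23, 18, 10, 2, 1.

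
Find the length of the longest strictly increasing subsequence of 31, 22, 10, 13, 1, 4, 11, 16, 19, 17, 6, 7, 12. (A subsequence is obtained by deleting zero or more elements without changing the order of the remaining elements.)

One longest increasing subsequence is 1, 4, 11, 16, 19 (positions 5,6,7,8,9), of length 5; no longer one exists.

5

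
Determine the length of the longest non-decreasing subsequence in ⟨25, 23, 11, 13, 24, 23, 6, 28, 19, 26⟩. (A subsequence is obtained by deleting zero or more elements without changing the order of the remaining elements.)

Let dp[i] be the longest non-decreasing subsequence ending at position i. Then dp = [1, 1, 1, 2, 3, 3, 1, 4, 3, 4].
The maximum is 4; one witness is 11, 13, 24, 28 at positions 3,4,5,8.

4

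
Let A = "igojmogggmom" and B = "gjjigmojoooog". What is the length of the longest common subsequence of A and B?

Backtracking the LCS table gives one alignment: i (A1,B4) → g (A2,B5) → o (A3,B7) → j (A4,B8) → o (A6,B12) → g (A9,B13).
So the longest common subsequence has length 6.

6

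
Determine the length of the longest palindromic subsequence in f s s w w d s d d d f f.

6

Using dp[i][j] = 2 + dp[i+1][j−1] if the ends match, else max(dp[i+1][j], dp[i][j−1]):
dp[1][12] = 6. A witness is fddddf at positions 1,6,8,9,10,12.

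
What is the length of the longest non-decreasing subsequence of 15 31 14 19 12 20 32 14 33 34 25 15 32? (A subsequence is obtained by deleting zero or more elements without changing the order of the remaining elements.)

6

Let dp[i] be the longest non-decreasing subsequence ending at position i. Then dp = [1, 2, 1, 2, 1, 3, 4, 2, 5, 6, 4, 3, 5].
The maximum is 6; one witness is 15, 19, 20, 32, 33, 34 at positions 1,4,6,7,9,10.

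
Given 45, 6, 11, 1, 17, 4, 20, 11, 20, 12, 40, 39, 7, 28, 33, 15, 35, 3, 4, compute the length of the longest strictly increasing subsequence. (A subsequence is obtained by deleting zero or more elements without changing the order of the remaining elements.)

7

Let dp[i] be the longest increasing subsequence ending at position i. Then dp = [1, 1, 2, 1, 3, 2, 4, 3, 4, 4, 5, 5, 3, 5, 6, 5, 7, 2, 3].
The maximum is 7; one witness is 6, 11, 17, 20, 28, 33, 35 at positions 2,3,5,7,14,15,17.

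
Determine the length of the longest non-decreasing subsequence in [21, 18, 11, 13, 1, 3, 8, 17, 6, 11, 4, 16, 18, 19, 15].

7

One longest non-decreasing subsequence is 1, 3, 8, 11, 16, 18, 19 (positions 5,6,7,10,12,13,14), of length 7; no longer one exists.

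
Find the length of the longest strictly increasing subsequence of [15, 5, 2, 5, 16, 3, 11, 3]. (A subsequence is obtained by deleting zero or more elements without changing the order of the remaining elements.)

Let dp[i] be the longest increasing subsequence ending at position i. Then dp = [1, 1, 1, 2, 3, 2, 3, 2].
The maximum is 3; one witness is 2, 5, 16 at positions 3,4,5.

3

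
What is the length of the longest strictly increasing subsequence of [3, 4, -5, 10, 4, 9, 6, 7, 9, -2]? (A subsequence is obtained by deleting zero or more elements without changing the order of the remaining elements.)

Let dp[i] be the longest increasing subsequence ending at position i. Then dp = [1, 2, 1, 3, 2, 3, 3, 4, 5, 2].
The maximum is 5; one witness is 3, 4, 6, 7, 9 at positions 1,2,7,8,9.

5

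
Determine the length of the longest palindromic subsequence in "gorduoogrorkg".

8

Using dp[i][j] = 2 + dp[i+1][j−1] if the ends match, else max(dp[i+1][j], dp[i][j−1]):
dp[1][13] = 8. A witness is goroorog at positions 1,2,3,6,7,9,10,13.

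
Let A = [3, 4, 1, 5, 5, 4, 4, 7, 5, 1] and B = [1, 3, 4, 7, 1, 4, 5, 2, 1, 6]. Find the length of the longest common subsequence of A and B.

6

Backtracking the LCS table gives one alignment: 3 (A1,B2) → 4 (A2,B3) → 1 (A3,B5) → 4 (A7,B6) → 5 (A9,B7) → 1 (A10,B9).
So the longest common subsequence has length 6.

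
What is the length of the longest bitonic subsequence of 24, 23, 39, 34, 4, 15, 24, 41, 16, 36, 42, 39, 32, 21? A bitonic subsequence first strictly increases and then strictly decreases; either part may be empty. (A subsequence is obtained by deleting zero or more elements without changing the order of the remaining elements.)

8

One longest bitonic subsequence is 4, 15, 24, 41, 42, 39, 32, 21 (positions 5,6,7,8,11,12,13,14): it rises to 42 then falls. Length 8 is optimal.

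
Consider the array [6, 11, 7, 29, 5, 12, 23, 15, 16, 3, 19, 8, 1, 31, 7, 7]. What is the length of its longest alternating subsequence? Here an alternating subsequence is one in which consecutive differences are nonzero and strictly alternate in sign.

Track the best alternating length ending on an up-step vs a down-step at each position: up/down = 1/1, 2/1, 2/3, 4/1, 1/5, 6/5, 6/5, 6/7, 8/7, 1/9, 10/7, 10/11, 1/11, 12/1, 12/13, 12/13.
The maximum over both is 13; one such subsequence is 6, 11, 7, 29, 5, 23, 15, 16, 3, 19, 8, 31, 7.

13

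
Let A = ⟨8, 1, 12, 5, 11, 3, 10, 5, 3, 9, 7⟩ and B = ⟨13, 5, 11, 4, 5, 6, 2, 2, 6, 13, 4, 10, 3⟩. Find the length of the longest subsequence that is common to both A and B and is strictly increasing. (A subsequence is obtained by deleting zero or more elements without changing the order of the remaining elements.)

For each value that appears in both, track the longest common increasing run ending there.
The best achievable length is 2; one witness is 5, 11 (A-positions 4,5, B-positions 2,3).

2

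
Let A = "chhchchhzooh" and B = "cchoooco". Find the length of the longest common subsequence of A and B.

Backtracking the LCS table gives one alignment: c (A1,B1) → c (A4,B2) → h (A5,B3) → c (A6,B7) → o (A11,B8).
So the longest common subsequence has length 5.

5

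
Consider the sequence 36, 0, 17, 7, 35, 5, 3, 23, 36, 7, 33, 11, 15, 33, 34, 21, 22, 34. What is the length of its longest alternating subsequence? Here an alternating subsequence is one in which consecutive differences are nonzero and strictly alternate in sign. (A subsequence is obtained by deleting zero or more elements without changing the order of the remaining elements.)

13

A longest alternating subsequence is 36, 0, 17, 7, 35, 5, 23, 7, 33, 11, 33, 21, 22 (positions 1,2,3,4,5,6,8,10,11,12,14,16,17); its 12 consecutive differences strictly alternate in sign, and length 13 is optimal.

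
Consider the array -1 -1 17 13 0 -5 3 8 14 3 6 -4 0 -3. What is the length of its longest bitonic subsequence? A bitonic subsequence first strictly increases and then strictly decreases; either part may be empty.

Let inc[i] be the LIS ending at i and dec[i] the longest strictly decreasing subsequence starting at i. inc = [1, 1, 2, 2, 2, 1, 3, 4, 5, 3, 4, 2, 3, 3], dec = [2, 2, 6, 5, 2, 1, 3, 4, 4, 3, 3, 1, 2, 1].
max_i inc[i]+dec[i]−1 = 8, with one witness -1, 0, 3, 8, 14, 6, 0, -3.

8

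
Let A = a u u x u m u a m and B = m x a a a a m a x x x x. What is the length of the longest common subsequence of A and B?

3

Backtracking the LCS table gives one alignment: a (A1,B6) → m (A6,B7) → a (A8,B8).
So the longest common subsequence has length 3.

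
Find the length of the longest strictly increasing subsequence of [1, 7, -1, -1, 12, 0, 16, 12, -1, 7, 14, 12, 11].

Let dp[i] be the longest increasing subsequence ending at position i. Then dp = [1, 2, 1, 1, 3, 2, 4, 3, 1, 3, 4, 4, 4].
The maximum is 4; one witness is 1, 7, 12, 16 at positions 1,2,5,7.

4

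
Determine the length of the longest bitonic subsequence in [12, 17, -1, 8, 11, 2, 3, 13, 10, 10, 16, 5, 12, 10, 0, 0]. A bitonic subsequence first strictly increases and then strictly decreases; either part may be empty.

One longest bitonic subsequence is -1, 8, 11, 13, 16, 12, 10, 0 (positions 3,4,5,8,11,13,14,16): it rises to 16 then falls. Length 8 is optimal.

8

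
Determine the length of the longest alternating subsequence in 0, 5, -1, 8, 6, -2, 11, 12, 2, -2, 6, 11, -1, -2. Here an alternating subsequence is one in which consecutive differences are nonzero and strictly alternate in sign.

A longest alternating subsequence is 0, 5, -1, 8, 6, 11, 2, 6, -1 (positions 1,2,3,4,5,7,9,11,13); its 8 consecutive differences strictly alternate in sign, and length 9 is optimal.

9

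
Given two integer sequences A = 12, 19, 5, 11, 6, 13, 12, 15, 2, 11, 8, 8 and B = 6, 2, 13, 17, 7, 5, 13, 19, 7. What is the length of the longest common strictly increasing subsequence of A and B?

A longest common strictly increasing subsequence is 6, 13 (length 2); it appears in order in both A and B, and no longer such subsequence exists.

2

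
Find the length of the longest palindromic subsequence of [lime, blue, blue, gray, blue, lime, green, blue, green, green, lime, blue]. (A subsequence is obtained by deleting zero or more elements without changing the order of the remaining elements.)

7

Using dp[i][j] = 2 + dp[i+1][j−1] if the ends match, else max(dp[i+1][j], dp[i][j−1]):
dp[1][12] = 7. A witness is blue lime green green green lime blue at positions 2,6,7,9,10,11,12.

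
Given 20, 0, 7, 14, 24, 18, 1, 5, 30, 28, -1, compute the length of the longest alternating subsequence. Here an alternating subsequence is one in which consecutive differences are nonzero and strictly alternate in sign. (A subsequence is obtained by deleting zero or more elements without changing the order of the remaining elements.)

6

A longest alternating subsequence is 20, 0, 24, 18, 30, 28 (positions 1,2,5,6,9,10); its 5 consecutive differences strictly alternate in sign, and length 6 is optimal.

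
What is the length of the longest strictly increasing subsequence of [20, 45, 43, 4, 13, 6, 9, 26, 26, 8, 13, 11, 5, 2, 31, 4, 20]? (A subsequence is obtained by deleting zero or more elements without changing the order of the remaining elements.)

5

Scanning left to right, the best length ending at each element is: 20→1, 45→2, 43→2, 4→1, 13→2, 6→2, 9→3, 26→4, 26→4, 8→3, 13→4, 11→4, 5→2, 2→1, 31→5, 4→2, 20→5.
So the longest increasing subsequence has length 5, e.g. 4, 6, 9, 26, 31.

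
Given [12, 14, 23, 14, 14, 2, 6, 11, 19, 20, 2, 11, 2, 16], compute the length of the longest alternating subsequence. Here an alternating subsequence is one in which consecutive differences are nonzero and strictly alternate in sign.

8

Track the best alternating length ending on an up-step vs a down-step at each position: up/down = 1/1, 2/1, 2/1, 2/3, 2/3, 1/3, 4/3, 4/3, 4/3, 4/3, 1/5, 6/5, 1/7, 8/5.
The maximum over both is 8; one such subsequence is 12, 14, 2, 6, 2, 11, 2, 16.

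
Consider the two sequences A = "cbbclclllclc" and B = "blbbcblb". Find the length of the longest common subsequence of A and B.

4

Backtracking the LCS table gives one alignment: b (A2,B3) → b (A3,B4) → c (A4,B5) → l (A5,B7).
So the longest common subsequence has length 4.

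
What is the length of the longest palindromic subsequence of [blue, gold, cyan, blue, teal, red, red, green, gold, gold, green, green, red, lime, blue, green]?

8

One longest palindromic subsequence is blue red green gold gold green red blue (positions 4,7,8,9,10,12,13,15); it reads the same forward and backward, and the interval DP gives dp[1][16] = 8.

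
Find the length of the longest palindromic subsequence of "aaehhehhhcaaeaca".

11

Using dp[i][j] = 2 + dp[i+1][j−1] if the ends match, else max(dp[i+1][j], dp[i][j−1]):
dp[1][16] = 11. A witness is aaehhhhheaa at positions 1,2,3,4,5,7,8,9,13,14,16.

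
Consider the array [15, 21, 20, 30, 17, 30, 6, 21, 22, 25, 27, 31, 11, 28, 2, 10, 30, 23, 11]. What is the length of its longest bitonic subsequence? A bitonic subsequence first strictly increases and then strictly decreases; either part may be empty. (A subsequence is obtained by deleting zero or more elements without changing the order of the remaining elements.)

One longest bitonic subsequence is 15, 20, 21, 22, 25, 27, 31, 30, 23, 11 (positions 1,3,8,9,10,11,12,17,18,19): it rises to 31 then falls. Length 10 is optimal.

10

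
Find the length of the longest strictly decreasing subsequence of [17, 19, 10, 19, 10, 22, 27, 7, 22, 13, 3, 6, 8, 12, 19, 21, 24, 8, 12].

5

One longest decreasing subsequence is 27, 22, 13, 12, 8 (positions 7,9,10,14,18), of length 5; no longer one exists.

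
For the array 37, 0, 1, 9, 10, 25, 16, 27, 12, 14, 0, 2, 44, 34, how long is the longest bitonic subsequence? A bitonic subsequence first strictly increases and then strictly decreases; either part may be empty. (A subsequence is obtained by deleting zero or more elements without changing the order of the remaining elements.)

Let inc[i] be the LIS ending at i and dec[i] the longest strictly decreasing subsequence starting at i. inc = [1, 1, 2, 3, 4, 5, 5, 6, 5, 6, 1, 3, 7, 7], dec = [5, 1, 2, 2, 2, 4, 3, 3, 2, 2, 1, 1, 2, 1].
max_i inc[i]+dec[i]−1 = 8, with one witness 0, 1, 9, 10, 25, 16, 14, 2.

8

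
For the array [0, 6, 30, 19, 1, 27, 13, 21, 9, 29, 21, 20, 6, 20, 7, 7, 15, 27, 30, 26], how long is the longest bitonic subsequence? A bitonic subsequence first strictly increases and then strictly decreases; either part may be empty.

8

One longest bitonic subsequence is 0, 6, 19, 27, 29, 21, 20, 15 (positions 1,2,4,6,10,11,14,17): it rises to 29 then falls. Length 8 is optimal.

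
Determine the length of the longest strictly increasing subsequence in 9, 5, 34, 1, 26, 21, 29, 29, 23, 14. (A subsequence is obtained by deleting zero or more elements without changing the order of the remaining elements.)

3

Let dp[i] be the longest increasing subsequence ending at position i. Then dp = [1, 1, 2, 1, 2, 2, 3, 3, 3, 2].
The maximum is 3; one witness is 9, 26, 29 at positions 1,5,7.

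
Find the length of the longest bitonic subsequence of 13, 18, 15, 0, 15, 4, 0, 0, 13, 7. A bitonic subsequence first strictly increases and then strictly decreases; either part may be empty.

5

Let inc[i] be the LIS ending at i and dec[i] the longest strictly decreasing subsequence starting at i. inc = [1, 2, 2, 1, 2, 2, 1, 1, 3, 3], dec = [3, 4, 3, 1, 3, 2, 1, 1, 2, 1].
max_i inc[i]+dec[i]−1 = 5, with one witness 13, 18, 15, 13, 7.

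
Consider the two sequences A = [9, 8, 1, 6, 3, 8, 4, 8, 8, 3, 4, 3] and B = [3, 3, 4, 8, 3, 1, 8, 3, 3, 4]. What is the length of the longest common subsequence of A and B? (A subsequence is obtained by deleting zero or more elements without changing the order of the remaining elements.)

6

A longest common subsequence is 3, 4, 8, 8, 3, 4 (length 6); the LCS DP confirms no longer common subsequence exists.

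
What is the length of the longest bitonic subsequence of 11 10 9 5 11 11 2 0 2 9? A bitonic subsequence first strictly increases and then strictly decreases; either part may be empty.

One longest bitonic subsequence is 11, 10, 9, 5, 2, 0 (positions 1,2,3,4,7,8): it rises to 11 then falls. Length 6 is optimal.

6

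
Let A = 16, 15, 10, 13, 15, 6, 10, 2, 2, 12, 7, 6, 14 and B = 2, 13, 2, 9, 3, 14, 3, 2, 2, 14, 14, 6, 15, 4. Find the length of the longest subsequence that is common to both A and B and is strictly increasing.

A longest common strictly increasing subsequence is 2, 14 (length 2); it appears in order in both A and B, and no longer such subsequence exists.

2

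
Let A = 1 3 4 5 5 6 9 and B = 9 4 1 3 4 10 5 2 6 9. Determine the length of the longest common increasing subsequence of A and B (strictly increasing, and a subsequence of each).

For each value that appears in both, track the longest common increasing run ending there.
The best achievable length is 6; one witness is 1, 3, 4, 5, 6, 9 (A-positions 1,2,3,4,6,7, B-positions 3,4,5,7,9,10).

6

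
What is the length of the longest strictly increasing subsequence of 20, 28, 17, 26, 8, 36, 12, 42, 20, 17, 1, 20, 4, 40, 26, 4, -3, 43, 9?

Scanning left to right, the best length ending at each element is: 20→1, 28→2, 17→1, 26→2, 8→1, 36→3, 12→2, 42→4, 20→3, 17→3, 1→1, 20→4, 4→2, 40→5, 26→5, 4→2, -3→1, 43→6, 9→3.
So the longest increasing subsequence has length 6, e.g. 8, 12, 17, 20, 40, 43.

6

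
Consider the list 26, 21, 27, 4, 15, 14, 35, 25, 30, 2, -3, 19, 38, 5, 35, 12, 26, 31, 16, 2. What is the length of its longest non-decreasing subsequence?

5

One longest non-decreasing subsequence is 4, 15, 25, 30, 38 (positions 4,5,8,9,13), of length 5; no longer one exists.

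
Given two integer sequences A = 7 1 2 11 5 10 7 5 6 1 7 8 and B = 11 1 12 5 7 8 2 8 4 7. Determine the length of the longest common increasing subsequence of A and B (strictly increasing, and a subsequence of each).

4

A longest common strictly increasing subsequence is 1, 5, 7, 8 (length 4); it appears in order in both A and B, and no longer such subsequence exists.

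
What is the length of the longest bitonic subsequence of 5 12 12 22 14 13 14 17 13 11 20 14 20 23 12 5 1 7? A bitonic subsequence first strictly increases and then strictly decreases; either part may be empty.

Let inc[i] be the LIS ending at i and dec[i] the longest strictly decreasing subsequence starting at i. inc = [1, 2, 2, 3, 3, 3, 4, 5, 3, 2, 6, 4, 6, 7, 3, 1, 1, 2], dec = [2, 4, 4, 6, 5, 4, 5, 5, 4, 3, 5, 4, 4, 4, 3, 2, 1, 1].
max_i inc[i]+dec[i]−1 = 10, with one witness 5, 12, 13, 14, 17, 20, 14, 12, 5, 1.

10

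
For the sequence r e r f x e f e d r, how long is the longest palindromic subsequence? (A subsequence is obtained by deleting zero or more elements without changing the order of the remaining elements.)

Using dp[i][j] = 2 + dp[i+1][j−1] if the ends match, else max(dp[i+1][j], dp[i][j−1]):
dp[1][10] = 7. A witness is refefer at positions 1,2,4,6,7,8,10.

7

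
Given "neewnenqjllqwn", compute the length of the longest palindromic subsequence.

Using dp[i][j] = 2 + dp[i+1][j−1] if the ends match, else max(dp[i+1][j], dp[i][j−1]):
dp[1][14] = 8. A witness is nwqllqwn at positions 1,4,8,10,11,12,13,14.

8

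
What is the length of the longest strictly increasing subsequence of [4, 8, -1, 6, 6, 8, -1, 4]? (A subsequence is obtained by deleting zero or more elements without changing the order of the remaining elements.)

3

One longest increasing subsequence is 4, 6, 8 (positions 1,4,6), of length 3; no longer one exists.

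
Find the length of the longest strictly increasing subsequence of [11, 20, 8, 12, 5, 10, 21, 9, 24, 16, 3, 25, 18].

Scanning left to right, the best length ending at each element is: 11→1, 20→2, 8→1, 12→2, 5→1, 10→2, 21→3, 9→2, 24→4, 16→3, 3→1, 25→5, 18→4.
So the longest increasing subsequence has length 5, e.g. 11, 20, 21, 24, 25.

5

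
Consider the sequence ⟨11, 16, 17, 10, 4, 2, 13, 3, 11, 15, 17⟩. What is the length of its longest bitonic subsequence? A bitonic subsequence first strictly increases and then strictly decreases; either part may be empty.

One longest bitonic subsequence is 11, 16, 17, 10, 4, 3 (positions 1,2,3,4,5,8): it rises to 17 then falls. Length 6 is optimal.

6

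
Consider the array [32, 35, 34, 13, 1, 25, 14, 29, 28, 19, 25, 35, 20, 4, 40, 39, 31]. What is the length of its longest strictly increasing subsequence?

6

One longest increasing subsequence is 13, 14, 19, 25, 35, 40 (positions 4,7,10,11,12,15), of length 6; no longer one exists.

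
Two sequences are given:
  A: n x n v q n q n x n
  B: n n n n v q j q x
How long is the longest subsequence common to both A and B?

A longest common subsequence is nnvqqx (length 6); the LCS DP confirms no longer common subsequence exists.

6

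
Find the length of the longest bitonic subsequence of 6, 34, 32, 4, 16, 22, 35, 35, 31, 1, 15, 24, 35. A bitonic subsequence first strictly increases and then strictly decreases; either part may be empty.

One longest bitonic subsequence is 6, 16, 22, 35, 31, 24 (positions 1,5,6,7,9,12): it rises to 35 then falls. Length 6 is optimal.

6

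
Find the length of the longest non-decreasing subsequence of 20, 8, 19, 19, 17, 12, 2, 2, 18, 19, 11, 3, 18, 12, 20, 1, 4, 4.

Scanning left to right, the best length ending at each element is: 20→1, 8→1, 19→2, 19→3, 17→2, 12→2, 2→1, 2→2, 18→3, 19→4, 11→3, 3→3, 18→4, 12→4, 20→5, 1→1, 4→4, 4→5.
So the longest non-decreasing subsequence has length 5, e.g. 8, 19, 19, 19, 20.

5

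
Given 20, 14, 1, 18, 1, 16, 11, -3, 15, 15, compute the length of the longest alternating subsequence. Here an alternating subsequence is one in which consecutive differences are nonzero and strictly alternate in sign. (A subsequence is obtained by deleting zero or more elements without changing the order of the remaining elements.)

7

A longest alternating subsequence is 20, 14, 18, 1, 16, 11, 15 (positions 1,2,4,5,6,7,9); its 6 consecutive differences strictly alternate in sign, and length 7 is optimal.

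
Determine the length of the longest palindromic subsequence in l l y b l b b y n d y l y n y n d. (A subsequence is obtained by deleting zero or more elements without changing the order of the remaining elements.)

One longest palindromic subsequence is ynylyny (positions 8,9,11,12,13,14,15); it reads the same forward and backward, and the interval DP gives dp[1][17] = 7.

7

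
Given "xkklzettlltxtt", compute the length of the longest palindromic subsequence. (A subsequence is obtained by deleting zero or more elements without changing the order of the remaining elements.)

6

One longest palindromic subsequence is ttlltt (positions 7,8,9,10,13,14); it reads the same forward and backward, and the interval DP gives dp[1][14] = 6.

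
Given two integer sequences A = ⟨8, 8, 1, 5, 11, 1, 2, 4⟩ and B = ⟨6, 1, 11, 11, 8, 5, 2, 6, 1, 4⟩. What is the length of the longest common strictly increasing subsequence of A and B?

For each value that appears in both, track the longest common increasing run ending there.
The best achievable length is 3; one witness is 1, 2, 4 (A-positions 3,7,8, B-positions 2,7,10).

3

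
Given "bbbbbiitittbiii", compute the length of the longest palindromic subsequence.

One longest palindromic subsequence is iiittiii (positions 6,7,9,10,11,13,14,15); it reads the same forward and backward, and the interval DP gives dp[1][15] = 8.

8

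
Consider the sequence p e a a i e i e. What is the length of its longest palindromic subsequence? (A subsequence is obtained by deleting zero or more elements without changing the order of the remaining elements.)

One longest palindromic subsequence is eieie (positions 2,5,6,7,8); it reads the same forward and backward, and the interval DP gives dp[1][8] = 5.

5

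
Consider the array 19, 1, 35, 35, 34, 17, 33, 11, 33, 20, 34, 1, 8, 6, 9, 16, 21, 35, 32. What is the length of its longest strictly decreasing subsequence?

6

One longest decreasing subsequence is 35, 34, 17, 11, 8, 6 (positions 3,5,6,8,13,14), of length 6; no longer one exists.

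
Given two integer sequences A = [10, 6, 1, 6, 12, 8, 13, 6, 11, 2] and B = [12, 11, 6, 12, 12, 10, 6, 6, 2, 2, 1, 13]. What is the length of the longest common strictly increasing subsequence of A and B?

For each value that appears in both, track the longest common increasing run ending there.
The best achievable length is 3; one witness is 6, 12, 13 (A-positions 2,5,7, B-positions 3,4,12).

3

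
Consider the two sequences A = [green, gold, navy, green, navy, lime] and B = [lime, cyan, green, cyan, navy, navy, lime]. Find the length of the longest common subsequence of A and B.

A longest common subsequence is green, navy, navy, lime (length 4); the LCS DP confirms no longer common subsequence exists.

4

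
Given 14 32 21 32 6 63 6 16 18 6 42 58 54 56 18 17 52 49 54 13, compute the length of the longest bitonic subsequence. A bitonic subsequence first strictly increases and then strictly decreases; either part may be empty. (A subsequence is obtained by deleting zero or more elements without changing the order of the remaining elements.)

9

Let inc[i] be the LIS ending at i and dec[i] the longest strictly decreasing subsequence starting at i. inc = [1, 2, 2, 3, 1, 4, 1, 2, 3, 1, 4, 5, 5, 6, 3, 3, 5, 5, 6, 2], dec = [2, 5, 4, 4, 1, 6, 1, 2, 3, 1, 4, 5, 4, 4, 3, 2, 3, 2, 2, 1].
max_i inc[i]+dec[i]−1 = 9, with one witness 14, 21, 32, 63, 58, 56, 52, 49, 13.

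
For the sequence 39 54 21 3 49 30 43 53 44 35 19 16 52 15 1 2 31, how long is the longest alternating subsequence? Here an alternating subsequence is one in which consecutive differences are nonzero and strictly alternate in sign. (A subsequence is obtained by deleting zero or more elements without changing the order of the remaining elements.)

10

A longest alternating subsequence is 39, 54, 21, 49, 30, 53, 44, 52, 1, 2 (positions 1,2,3,5,6,8,9,13,15,16); its 9 consecutive differences strictly alternate in sign, and length 10 is optimal.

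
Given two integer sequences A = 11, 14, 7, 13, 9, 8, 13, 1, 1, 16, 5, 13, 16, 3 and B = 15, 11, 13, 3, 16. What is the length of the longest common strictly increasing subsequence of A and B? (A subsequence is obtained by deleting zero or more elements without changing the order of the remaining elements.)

A longest common strictly increasing subsequence is 11, 13, 16 (length 3); it appears in order in both A and B, and no longer such subsequence exists.

3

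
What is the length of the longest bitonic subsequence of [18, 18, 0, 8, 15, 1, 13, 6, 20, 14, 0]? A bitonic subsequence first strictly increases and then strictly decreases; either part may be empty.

Let inc[i] be the LIS ending at i and dec[i] the longest strictly decreasing subsequence starting at i. inc = [1, 1, 1, 2, 3, 2, 3, 3, 4, 4, 1], dec = [5, 5, 1, 3, 4, 2, 3, 2, 3, 2, 1].
max_i inc[i]+dec[i]−1 = 6, with one witness 0, 8, 15, 13, 6, 0.

6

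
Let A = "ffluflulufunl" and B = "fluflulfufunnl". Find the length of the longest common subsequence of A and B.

A longest common subsequence is fluflulufunl (length 12); the LCS DP confirms no longer common subsequence exists.

12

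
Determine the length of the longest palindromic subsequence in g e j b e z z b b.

4

One longest palindromic subsequence is bzzb (positions 4,6,7,9); it reads the same forward and backward, and the interval DP gives dp[1][9] = 4.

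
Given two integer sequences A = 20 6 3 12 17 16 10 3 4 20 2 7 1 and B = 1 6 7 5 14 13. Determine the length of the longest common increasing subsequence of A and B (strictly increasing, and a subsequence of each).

For each value that appears in both, track the longest common increasing run ending there.
The best achievable length is 2; one witness is 6, 7 (A-positions 2,12, B-positions 2,3).

2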